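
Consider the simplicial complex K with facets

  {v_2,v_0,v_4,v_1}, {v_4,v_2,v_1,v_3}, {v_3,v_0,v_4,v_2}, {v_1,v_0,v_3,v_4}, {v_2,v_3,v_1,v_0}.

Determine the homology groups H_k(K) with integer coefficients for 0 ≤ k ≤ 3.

H_0 = Z,  H_1 = 0,  H_2 = 0,  H_3 = Z.

Order the vertices as v_0 < v_1 < v_2 < v_3 < v_4. Listing each simplex with vertices in this order, K has dimension 3 with simplices:

  0-simplices (5): [v_0], [v_1], [v_2], [v_3], [v_4]
  1-simplices (10): [v_0,v_1], [v_0,v_2], [v_0,v_3], [v_0,v_4], [v_1,v_2], [v_1,v_3], [v_1,v_4], [v_2,v_3], [v_2,v_4], [v_3,v_4]
  2-simplices (10): [v_0,v_1,v_2], [v_0,v_1,v_3], [v_0,v_1,v_4], [v_0,v_2,v_3], [v_0,v_2,v_4], [v_0,v_3,v_4], [v_1,v_2,v_3], [v_1,v_2,v_4], [v_1,v_3,v_4], [v_2,v_3,v_4]
  3-simplices (5): [v_0,v_1,v_2,v_3], [v_0,v_1,v_2,v_4], [v_0,v_1,v_3,v_4], [v_0,v_2,v_3,v_4], [v_1,v_2,v_3,v_4]

so the chain groups are C_0 ≅ Z^5, C_1 ≅ Z^10, C_2 ≅ Z^10, C_3 ≅ Z^5.

The boundary map ∂_1: C_1 → C_0 sends each edge [p,q] (with p < q) to q − p. For instance
  ∂[v_3,v_4] = [v_4] − [v_3].
The resulting 5×10 matrix has rank 4, and its Smith normal form has invariant factors (1,1,1,1).

The boundary map ∂_2: C_2 → C_1 maps a triangle to the signed sum of its edges. For instance
  ∂[v_0,v_2,v_4] = [v_2,v_4] − [v_0,v_4] + [v_0,v_2],
  ∂[v_0,v_1,v_2] = [v_1,v_2] − [v_0,v_2] + [v_0,v_1].
This gives a 10×10 integer matrix of rank 6; reducing to Smith normal form yields diagonal entries (1,1,1,1,1,1).

The boundary map ∂_3: C_3 → C_2 sends each 3-simplex σ to the alternating sum Σ_i (−1)^i (σ with its i-th vertex removed). For instance
  ∂[v_0,v_2,v_3,v_4] = [v_2,v_3,v_4] − [v_0,v_3,v_4] + [v_0,v_2,v_4] − [v_0,v_2,v_3],
  ∂[v_0,v_1,v_3,v_4] = [v_1,v_3,v_4] − [v_0,v_3,v_4] + [v_0,v_1,v_4] − [v_0,v_1,v_3].
This gives a 10×5 integer matrix of rank 4; reducing to Smith normal form yields diagonal entries (1,1,1,1).

Computing H_k = (kernel of ∂_k) / (image of ∂_{k+1}):

  H_0: rank C_0 − rank ∂_1 = 5 − 4 = 1, and the invariant factors of ∂_1 are all 1, so H_0 ≅ Z.
  H_1: rank ker ∂_1 − rank ∂_2 = (10 − 4) − 6 = 0, and the invariant factors of ∂_2 are all 1, so H_1 ≅ 0.
  H_2: rank ker ∂_2 − rank ∂_3 = (10 − 6) − 4 = 0, and the invariant factors of ∂_3 are all 1, so H_2 ≅ 0.
  H_3: rank ker ∂_3 − rank ∂_4 = (5 − 4) − 0 = 1, and there is no ∂_4, so H_3 ≅ Z.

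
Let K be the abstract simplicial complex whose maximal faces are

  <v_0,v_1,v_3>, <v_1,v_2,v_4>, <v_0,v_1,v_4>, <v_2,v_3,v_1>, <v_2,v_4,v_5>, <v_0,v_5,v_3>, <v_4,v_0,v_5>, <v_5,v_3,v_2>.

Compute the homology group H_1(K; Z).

H_1 = 0.

Fix the vertex order v_0 < v_1 < v_2 < v_3 < v_4 < v_5 and write every simplex with vertices in increasing order. Then dim K = 2 and the simplices of K are:

  0-simplices (6): [v_0], [v_1], [v_2], [v_3], [v_4], [v_5]
  1-simplices (12): [v_0,v_1], [v_0,v_3], [v_0,v_4], [v_0,v_5], [v_1,v_2], [v_1,v_3], [v_1,v_4], [v_2,v_3], [v_2,v_4], [v_2,v_5], [v_3,v_5], [v_4,v_5]
  2-simplices (8): [v_0,v_1,v_3], [v_0,v_1,v_4], [v_0,v_3,v_5], [v_0,v_4,v_5], [v_1,v_2,v_3], [v_1,v_2,v_4], [v_2,v_3,v_5], [v_2,v_4,v_5]

Hence C_0 ≅ Z^6, C_1 ≅ Z^12, C_2 ≅ Z^8.

∂_1: C_1 → C_0 maps an edge to its endpoints' difference, ∂[p,q] = q − p.
The 6×12 boundary matrix has rank 5 and Smith normal form diag(1,1,1,1,1).

The boundary map ∂_2: C_2 → C_1 acts by ∂[p,q,r] = [q,r] − [p,r] + [p,q]. For instance
  ∂[v_2,v_3,v_5] = [v_3,v_5] − [v_2,v_5] + [v_2,v_3],
  ∂[v_0,v_3,v_5] = [v_3,v_5] − [v_0,v_5] + [v_0,v_3].
The 12×8 boundary matrix has rank 7 and Smith normal form diag(1,1,1,1,1,1,1).

From H_k ≅ ker(∂_k) / im(∂_{k+1}) we obtain:

  H_1: rank ker ∂_1 − rank ∂_2 = (12 − 5) − 7 = 0, and the invariant factors of ∂_2 are all 1, so H_1 ≅ 0.

(K is a triangulation of the 2-sphere S^2.)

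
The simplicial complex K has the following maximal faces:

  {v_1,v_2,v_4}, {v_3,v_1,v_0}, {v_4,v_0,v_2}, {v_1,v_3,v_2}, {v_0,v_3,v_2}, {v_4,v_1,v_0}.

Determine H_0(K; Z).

Take the total order v_0 < v_1 < v_2 < v_3 < v_4 on the vertex set. Then K (dimension 2) consists of the simplices:

  0-simplices (5): [v_0], [v_1], [v_2], [v_3], [v_4]
  1-simplices (9): [v_0,v_1], [v_0,v_2], [v_0,v_3], [v_0,v_4], [v_1,v_2], [v_1,v_3], [v_1,v_4], [v_2,v_3], [v_2,v_4]
  2-simplices (6): [v_0,v_1,v_3], [v_0,v_1,v_4], [v_0,v_2,v_3], [v_0,v_2,v_4], [v_1,v_2,v_3], [v_1,v_2,v_4]

Hence C_0 ≅ Z^5, C_1 ≅ Z^9, C_2 ≅ Z^6.

∂_1: C_1 → C_0 is given by ∂[p,q] = [q] − [p]. For instance
  ∂[v_0,v_3] = [v_3] − [v_0].
The resulting 5×9 matrix has rank 4, and its Smith normal form has invariant factors (1,1,1,1).

Boundary ∂_2: C_2 → C_1 sends each 2-simplex [p,q,r] to [q,r] − [p,r] + [p,q]. For instance
  ∂[v_1,v_2,v_4] = [v_2,v_4] − [v_1,v_4] + [v_1,v_2],
  ∂[v_0,v_1,v_4] = [v_1,v_4] − [v_0,v_4] + [v_0,v_1].
This gives a 9×6 integer matrix of rank 5; reducing to Smith normal form yields diagonal entries (1,1,1,1,1).

From H_k ≅ ker(∂_k) / im(∂_{k+1}) we obtain:

  H_0: rank C_0 − rank ∂_1 = 5 − 4 = 1, and the invariant factors of ∂_1 are all 1, so H_0 = Z.

H_0 ≅ Z.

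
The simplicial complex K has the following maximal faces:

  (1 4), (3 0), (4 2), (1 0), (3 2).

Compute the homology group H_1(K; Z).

Order the vertices as 0 < 1 < 2 < 3 < 4. Listing each simplex with vertices in this order, K has dimension 1 with simplices:

  0-simplices (5): [0], [1], [2], [3], [4]
  1-simplices (5): [0,1], [0,3], [1,4], [2,3], [2,4]

giving chain groups C_0 ≅ Z^5, C_1 ≅ Z^5.

Boundary ∂_1: C_1 → C_0 maps an edge to its endpoints' difference, ∂[p,q] = q − p.
The resulting 5×5 matrix has rank 4, and its Smith normal form has invariant factors (1,1,1,1).

From H_k ≅ ker(∂_k) / im(∂_{k+1}) we obtain:

  H_1: rank ker ∂_1 − rank ∂_2 = (5 − 4) − 0 = 1, and there is no ∂_2, so H_1 = Z.

H_1 ≅ Z.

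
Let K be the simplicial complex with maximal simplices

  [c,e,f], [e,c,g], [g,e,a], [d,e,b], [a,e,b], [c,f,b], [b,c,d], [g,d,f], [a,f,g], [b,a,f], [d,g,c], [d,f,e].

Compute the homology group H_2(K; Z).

Order the vertices as a < b < c < d < e < f < g. Listing each simplex with vertices in this order, K has dimension 2 with simplices:

  0-simplices (7): a, b, c, d, e, f, g
  1-simplices (18): ab, ae, af, ag, bc, bd, be, bf, cd, ce, cf, cg, de, df, dg, ef, eg, fg
  2-simplices (12): abe, abf, aeg, afg, bcd, bcf, bde, cdg, cef, ceg, def, dfg

giving chain groups C_0 ≅ Z^7, C_1 ≅ Z^18, C_2 ≅ Z^12.

∂_1: C_1 → C_0 sends each edge [p,q] (with p < q) to q − p. For instance
  ∂df = f − d.
This gives a 7×18 integer matrix of rank 6; reducing to Smith normal form yields diagonal entries (1,1,1,1,1,1).

∂_2: C_2 → C_1 sends each 2-simplex [p,q,r] to [q,r] − [p,r] + [p,q]. For instance
  ∂bde = de − be + bd,
  ∂aeg = eg − ag + ae.
As a 18×12 matrix over Z this has rank 12, with invariant factors (1,1,1,1,1,1,1,1,1,1,1,2).

Computing H_k = (kernel of ∂_k) / (image of ∂_{k+1}):

  H_2: rank ker ∂_2 − rank ∂_3 = (12 − 12) − 0 = 0, and there is no ∂_3, so H_2 = 0.

H_2 = 0.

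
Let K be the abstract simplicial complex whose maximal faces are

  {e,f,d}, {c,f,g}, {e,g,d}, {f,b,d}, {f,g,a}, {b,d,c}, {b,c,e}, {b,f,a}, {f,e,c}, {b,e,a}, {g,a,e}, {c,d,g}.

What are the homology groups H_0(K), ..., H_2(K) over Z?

Order the vertices as a < b < c < d < e < f < g. Listing each simplex with vertices in this order, K has dimension 2 with simplices:

  0-simplices (7): a, b, c, d, e, f, g
  1-simplices (18): ab, ae, af, ag, bc, bd, be, bf, cd, ce, cf, cg, de, df, dg, ef, eg, fg
  2-simplices (12): abe, abf, aeg, afg, bcd, bce, bdf, cdg, cef, cfg, def, deg

Hence C_0 ≅ Z^7, C_1 ≅ Z^18, C_2 ≅ Z^12.

Boundary ∂_1: C_1 → C_0 maps an edge to its endpoints' difference, ∂[p,q] = q − p.
As a 7×18 matrix over Z this has rank 6, with invariant factors (1,1,1,1,1,1).

Boundary ∂_2: C_2 → C_1 maps a triangle to the signed sum of its edges. For instance
  ∂deg = eg − dg + de,
  ∂abf = bf − af + ab.
As a 18×12 matrix over Z this has rank 12, with invariant factors (1,1,1,1,1,1,1,1,1,1,1,2).

From H_k ≅ ker(∂_k) / im(∂_{k+1}) we obtain:

  H_0: rank C_0 − rank ∂_1 = 7 − 6 = 1, and the invariant factors of ∂_1 are all 1, so H_0 = Z.
  H_1: rank ker ∂_1 − rank ∂_2 = (18 − 6) − 12 = 0, and ∂_2 has invariant factor 2 > 1, so H_1 = Z/2.
  H_2: rank ker ∂_2 − rank ∂_3 = (12 − 12) − 0 = 0, and there is no ∂_3, so H_2 = 0.

As a check, the Euler characteristic is 7 − 18 + 12 = 1, which agrees with 1 − 0 + 0 = 1.

H_0 = Z,  H_1 = Z/2,  H_2 = 0.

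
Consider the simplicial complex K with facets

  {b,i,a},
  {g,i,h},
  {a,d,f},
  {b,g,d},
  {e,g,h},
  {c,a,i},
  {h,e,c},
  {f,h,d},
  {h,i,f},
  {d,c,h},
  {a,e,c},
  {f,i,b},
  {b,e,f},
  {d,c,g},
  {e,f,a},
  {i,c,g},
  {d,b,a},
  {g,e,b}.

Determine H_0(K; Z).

H_0 ≅ Z.

Order the vertices as a < b < c < d < e < f < g < h < i. Listing each simplex with vertices in this order, K has dimension 2 with simplices:

  0-simplices (9): a, b, c, d, e, f, g, h, i
  1-simplices (27): ab, ac, ad, ae, af, ai, bd, be, bf, bg, bi, cd, ce, cg, ch, ci, df, dg, dh, ef, eg, eh, fh, fi, gh, gi, hi
  2-simplices (18): abd, abi, ace, aci, adf, aef, bdg, bef, beg, bfi, cdg, cdh, ceh, cgi, dfh, egh, fhi, ghi

Hence C_0 ≅ Z^9, C_1 ≅ Z^27, C_2 ≅ Z^18.

∂_1: C_1 → C_0 maps an edge to its endpoints' difference, ∂[p,q] = q − p.
The resulting 9×27 matrix has rank 8, and its Smith normal form has invariant factors (1,1,1,1,1,1,1,1).

Boundary ∂_2: C_2 → C_1 maps a triangle to the signed sum of its edges. For instance
  ∂bfi = fi − bi + bf,
  ∂egh = gh − eh + eg.
The 27×18 boundary matrix has rank 18 and Smith normal form diag(1,1,1,1,1,1,1,1,1,1,1,1,1,1,1,1,1,2).

Computing H_k = (kernel of ∂_k) / (image of ∂_{k+1}):

  H_0: rank C_0 − rank ∂_1 = 9 − 8 = 1, and the invariant factors of ∂_1 are all 1, so H_0 = Z.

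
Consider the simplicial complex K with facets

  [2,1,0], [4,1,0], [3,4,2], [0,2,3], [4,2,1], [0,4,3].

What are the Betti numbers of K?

Fix the vertex order 0 < 1 < 2 < 3 < 4 and write every simplex with vertices in increasing order. Then dim K = 2 and the simplices of K are:

  0-simplices (5): [0], [1], [2], [3], [4]
  1-simplices (9): [0,1], [0,2], [0,3], [0,4], [1,2], [1,4], [2,3], [2,4], [3,4]
  2-simplices (6): [0,1,2], [0,1,4], [0,2,3], [0,3,4], [1,2,4], [2,3,4]

so the chain groups are C_0 ≅ Z^5, C_1 ≅ Z^9, C_2 ≅ Z^6.

The boundary map ∂_1: C_1 → C_0 sends each edge [p,q] (with p < q) to q − p.
The resulting 5×9 matrix has rank 4, and its Smith normal form has invariant factors (1,1,1,1).

∂_2: C_2 → C_1 maps a triangle to the signed sum of its edges. For instance
  ∂[0,1,4] = [1,4] − [0,4] + [0,1],
  ∂[0,2,3] = [2,3] − [0,3] + [0,2].
As a 9×6 matrix over Z this has rank 5, with invariant factors (1,1,1,1,1).

From H_k ≅ ker(∂_k) / im(∂_{k+1}) we obtain:

  H_0: rank C_0 − rank ∂_1 = 5 − 4 = 1, and the invariant factors of ∂_1 are all 1, so H_0 = Z.
  H_1: rank ker ∂_1 − rank ∂_2 = (9 − 4) − 5 = 0, and the invariant factors of ∂_2 are all 1, so H_1 = 0.
  H_2: rank ker ∂_2 − rank ∂_3 = (6 − 5) − 0 = 1, and there is no ∂_3, so H_2 = Z.

(K is a triangulation of the 2-sphere S^2.)

Hence the Betti numbers are b_0 = 1, b_1 = 0, b_2 = 1.

b_0 = 1, b_1 = 0, b_2 = 1.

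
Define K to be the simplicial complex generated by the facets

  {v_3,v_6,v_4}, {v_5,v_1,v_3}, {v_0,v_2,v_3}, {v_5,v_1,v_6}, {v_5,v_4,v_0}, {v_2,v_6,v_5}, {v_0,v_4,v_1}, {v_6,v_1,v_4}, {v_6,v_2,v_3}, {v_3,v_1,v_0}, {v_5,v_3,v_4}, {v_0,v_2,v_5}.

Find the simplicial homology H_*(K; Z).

H_0 = Z,  H_1 = Z/2,  H_2 = 0.

Order the vertices as v_0 < v_1 < v_2 < v_3 < v_4 < v_5 < v_6. Listing each simplex with vertices in this order, K has dimension 2 with simplices:

  0-simplices (7): [v_0], [v_1], [v_2], [v_3], [v_4], [v_5], [v_6]
  1-simplices (18): (18 of them)
  2-simplices (12): (12 of them)

giving chain groups C_0 ≅ Z^7, C_1 ≅ Z^18, C_2 ≅ Z^12.

The boundary map ∂_1: C_1 → C_0 is given by ∂[p,q] = [q] − [p].
As a 7×18 matrix over Z this has rank 6, with invariant factors (1,1,1,1,1,1).

∂_2: C_2 → C_1 maps a triangle to the signed sum of its edges. For instance
  ∂[v_2,v_3,v_6] = [v_3,v_6] − [v_2,v_6] + [v_2,v_3],
  ∂[v_0,v_4,v_5] = [v_4,v_5] − [v_0,v_5] + [v_0,v_4].
As a 18×12 matrix over Z this has rank 12, with invariant factors (1,1,1,1,1,1,1,1,1,1,1,2).

Reading off H_k = ker ∂_k / im ∂_{k+1}:

  H_0: rank C_0 − rank ∂_1 = 7 − 6 = 1, and the invariant factors of ∂_1 are all 1, so H_0 = Z.
  H_1: rank ker ∂_1 − rank ∂_2 = (18 − 6) − 12 = 0, and ∂_2 has invariant factor 2 > 1, so H_1 = Z/2.
  H_2: rank ker ∂_2 − rank ∂_3 = (12 − 12) − 0 = 0, and there is no ∂_3, so H_2 = 0.

As a check, the Euler characteristic is 7 − 18 + 12 = 1, which agrees with 1 − 0 + 0 = 1.
(K is a triangulation of the real projective plane RP^2.)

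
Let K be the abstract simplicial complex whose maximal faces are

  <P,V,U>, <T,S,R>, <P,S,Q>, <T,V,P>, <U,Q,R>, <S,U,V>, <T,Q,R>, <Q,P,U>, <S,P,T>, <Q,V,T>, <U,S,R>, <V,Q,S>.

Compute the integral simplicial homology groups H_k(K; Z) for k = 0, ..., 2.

H_0 ≅ Z,  H_1 ≅ Z_2,  H_2 = 0.

K has 7 vertices, 18 edges, 12 triangles.
rank ∂_0 = 0, rank ∂_1 = 6 ⇒ b_0 = 7 − 0 − 6 = 1; all invariant factors of ∂_1 are 1 so no torsion. So H_0 ≅ Z.
rank ∂_1 = 6, rank ∂_2 = 12 ⇒ b_1 = 18 − 6 − 12 = 0; ∂_2 has invariant factor(s) [2] giving torsion. So H_1 ≅ Z_2.
rank ∂_2 = 12, rank ∂_3 = 0 ⇒ b_2 = 12 − 12 − 0 = 0. So H_2 ≅ 0.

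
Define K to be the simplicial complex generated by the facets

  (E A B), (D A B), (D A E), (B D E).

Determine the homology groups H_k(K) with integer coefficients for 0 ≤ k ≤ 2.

H_0 = Z,  H_1 = 0,  H_2 = Z.

Take the total order A < B < D < E on the vertex set. Then K (dimension 2) consists of the simplices:

  0-simplices (4): A, B, D, E
  1-simplices (6): AB, AD, AE, BD, BE, DE
  2-simplices (4): ABD, ABE, ADE, BDE

giving chain groups C_0 ≅ Z^4, C_1 ≅ Z^6, C_2 ≅ Z^4.

Boundary ∂_1: C_1 → C_0 is given by ∂[p,q] = [q] − [p]. For instance
  ∂AD = D − A.
This gives a 4×6 integer matrix of rank 3; reducing to Smith normal form yields diagonal entries (1,1,1).

The boundary map ∂_2: C_2 → C_1 maps a triangle to the signed sum of its edges. For instance
  ∂ABD = BD − AD + AB,
  ∂ABE = BE − AE + AB.
This gives a 6×4 integer matrix of rank 3; reducing to Smith normal form yields diagonal entries (1,1,1).

Reading off H_k = ker ∂_k / im ∂_{k+1}:

  H_0: rank C_0 − rank ∂_1 = 4 − 3 = 1, and the invariant factors of ∂_1 are all 1, so H_0 = Z.
  H_1: rank ker ∂_1 − rank ∂_2 = (6 − 3) − 3 = 0, and the invariant factors of ∂_2 are all 1, so H_1 = 0.
  H_2: rank ker ∂_2 − rank ∂_3 = (4 − 3) − 0 = 1, and there is no ∂_3, so H_2 = Z.

(K is a triangulation of the 2-sphere S^2.)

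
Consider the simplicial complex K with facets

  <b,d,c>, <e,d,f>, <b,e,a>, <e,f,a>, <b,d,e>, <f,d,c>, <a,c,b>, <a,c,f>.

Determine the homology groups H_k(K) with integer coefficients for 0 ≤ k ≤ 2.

K has 6 vertices, 12 edges, 8 triangles.
rank ∂_0 = 0, rank ∂_1 = 5 ⇒ b_0 = 6 − 0 − 5 = 1; all invariant factors of ∂_1 are 1 so no torsion. So H_0 = Z.
rank ∂_1 = 5, rank ∂_2 = 7 ⇒ b_1 = 12 − 5 − 7 = 0; all invariant factors of ∂_2 are 1 so no torsion. So H_1 = 0.
rank ∂_2 = 7, rank ∂_3 = 0 ⇒ b_2 = 8 − 7 − 0 = 1. So H_2 = Z.

H_0 = Z,  H_1 = 0,  H_2 = Z.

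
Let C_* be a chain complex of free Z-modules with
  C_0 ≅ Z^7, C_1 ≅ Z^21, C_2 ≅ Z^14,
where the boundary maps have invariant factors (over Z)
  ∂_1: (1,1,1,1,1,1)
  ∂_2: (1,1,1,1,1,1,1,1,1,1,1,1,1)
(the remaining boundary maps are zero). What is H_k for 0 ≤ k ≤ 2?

H_0 = Z,  H_1 = Z^2,  H_2 = Z.

H_0: b_0 = 7 − 0 − 6 = 1; torsion from ∂_1 factors > 1: none. So H_0 = Z.
H_1: b_1 = 21 − 6 − 13 = 2; torsion from ∂_2 factors > 1: none. So H_1 = Z^2.
H_2: b_2 = 14 − 13 − 0 = 1; torsion from ∂_3 factors > 1: none. So H_2 = Z.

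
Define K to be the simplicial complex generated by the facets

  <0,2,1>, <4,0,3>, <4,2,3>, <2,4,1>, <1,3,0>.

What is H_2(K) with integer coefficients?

K has 5 vertices, 10 edges, 5 triangles.
rank ∂_2 = 5, rank ∂_3 = 0 ⇒ b_2 = 5 − 5 − 0 = 0. So H_2 = 0.

H_2 = 0.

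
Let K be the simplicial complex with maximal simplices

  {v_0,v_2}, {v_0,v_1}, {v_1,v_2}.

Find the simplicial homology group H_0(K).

H_0 = Z.

Fix the vertex order v_0 < v_1 < v_2 and write every simplex with vertices in increasing order. Then dim K = 1 and the simplices of K are:

  0-simplices (3): [v_0], [v_1], [v_2]
  1-simplices (3): [v_0,v_1], [v_0,v_2], [v_1,v_2]

giving chain groups C_0 ≅ Z^3, C_1 ≅ Z^3.

Boundary ∂_1: C_1 → C_0 maps an edge to its endpoints' difference, ∂[p,q] = q − p. For instance
  ∂[v_1,v_2] = [v_2] − [v_1].
The 3×3 boundary matrix has rank 2 and Smith normal form diag(1,1).

Computing H_k = (kernel of ∂_k) / (image of ∂_{k+1}):

  H_0: rank C_0 − rank ∂_1 = 3 − 2 = 1, and the invariant factors of ∂_1 are all 1, so H_0 ≅ Z.

(K is a triangulation of the circle S^1.)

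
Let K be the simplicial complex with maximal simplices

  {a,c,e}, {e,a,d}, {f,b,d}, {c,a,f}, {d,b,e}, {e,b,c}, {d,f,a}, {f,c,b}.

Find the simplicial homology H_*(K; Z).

H_0 = Z,  H_1 = 0,  H_2 = Z.

Take the total order a < b < c < d < e < f on the vertex set. Then K (dimension 2) consists of the simplices:

  0-simplices (6): a, b, c, d, e, f
  1-simplices (12): ac, ad, ae, af, bc, bd, be, bf, ce, cf, de, df
  2-simplices (8): ace, acf, ade, adf, bce, bcf, bde, bdf

giving chain groups C_0 ≅ Z^6, C_1 ≅ Z^12, C_2 ≅ Z^8.

∂_1: C_1 → C_0 is given by ∂[p,q] = [q] − [p]. For instance
  ∂cf = f − c.
The resulting 6×12 matrix has rank 5, and its Smith normal form has invariant factors (1,1,1,1,1).

Boundary ∂_2: C_2 → C_1 maps a triangle to the signed sum of its edges. For instance
  ∂bdf = df − bf + bd,
  ∂bde = de − be + bd.
This gives a 12×8 integer matrix of rank 7; reducing to Smith normal form yields diagonal entries (1,1,1,1,1,1,1).

Now H_k = ker ∂_k / im ∂_{k+1}, so:

  H_0: rank C_0 − rank ∂_1 = 6 − 5 = 1, and the invariant factors of ∂_1 are all 1, so H_0 = Z.
  H_1: rank ker ∂_1 − rank ∂_2 = (12 − 5) − 7 = 0, and the invariant factors of ∂_2 are all 1, so H_1 = 0.
  H_2: rank ker ∂_2 − rank ∂_3 = (8 − 7) − 0 = 1, and there is no ∂_3, so H_2 = Z.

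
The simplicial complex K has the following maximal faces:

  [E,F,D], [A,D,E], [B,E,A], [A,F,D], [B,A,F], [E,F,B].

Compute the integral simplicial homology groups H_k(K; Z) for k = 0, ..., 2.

We work with the vertex ordering A < B < D < E < F. The simplices of K, each written with vertices in increasing order, are:

  0-simplices (5): A, B, D, E, F
  1-simplices (9): AB, AD, AE, AF, BE, BF, DE, DF, EF
  2-simplices (6): ABE, ABF, ADE, ADF, BEF, DEF

giving chain groups C_0 ≅ Z^5, C_1 ≅ Z^9, C_2 ≅ Z^6.

Boundary ∂_1: C_1 → C_0 is given by ∂[p,q] = [q] − [p].
The resulting 5×9 matrix has rank 4, and its Smith normal form has invariant factors (1,1,1,1).

The boundary map ∂_2: C_2 → C_1 acts by ∂[p,q,r] = [q,r] − [p,r] + [p,q]. For instance
  ∂ABF = BF − AF + AB,
  ∂DEF = EF − DF + DE.
As a 9×6 matrix over Z this has rank 5, with invariant factors (1,1,1,1,1).

From H_k ≅ ker(∂_k) / im(∂_{k+1}) we obtain:

  H_0: rank C_0 − rank ∂_1 = 5 − 4 = 1, and the invariant factors of ∂_1 are all 1, so H_0 = Z.
  H_1: rank ker ∂_1 − rank ∂_2 = (9 − 4) − 5 = 0, and the invariant factors of ∂_2 are all 1, so H_1 = 0.
  H_2: rank ker ∂_2 − rank ∂_3 = (6 − 5) − 0 = 1, and there is no ∂_3, so H_2 = Z.

H_0 = Z,  H_1 = 0,  H_2 = Z.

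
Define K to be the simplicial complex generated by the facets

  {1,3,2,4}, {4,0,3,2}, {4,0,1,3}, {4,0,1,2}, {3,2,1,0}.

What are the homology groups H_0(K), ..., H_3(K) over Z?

Fix the vertex order 0 < 1 < 2 < 3 < 4 and write every simplex with vertices in increasing order. Then dim K = 3 and the simplices of K are:

  0-simplices (5): [0], [1], [2], [3], [4]
  1-simplices (10): [0,1], [0,2], [0,3], [0,4], [1,2], [1,3], [1,4], [2,3], [2,4], [3,4]
  2-simplices (10): [0,1,2], [0,1,3], [0,1,4], [0,2,3], [0,2,4], [0,3,4], [1,2,3], [1,2,4], [1,3,4], [2,3,4]
  3-simplices (5): [0,1,2,3], [0,1,2,4], [0,1,3,4], [0,2,3,4], [1,2,3,4]

giving chain groups C_0 ≅ Z^5, C_1 ≅ Z^10, C_2 ≅ Z^10, C_3 ≅ Z^5.

Boundary ∂_1: C_1 → C_0 maps an edge to its endpoints' difference, ∂[p,q] = q − p.
As a 5×10 matrix over Z this has rank 4, with invariant factors (1,1,1,1).

The boundary map ∂_2: C_2 → C_1 sends each 2-simplex [p,q,r] to [q,r] − [p,r] + [p,q]. For instance
  ∂[1,2,4] = [2,4] − [1,4] + [1,2],
  ∂[0,2,4] = [2,4] − [0,4] + [0,2].
As a 10×10 matrix over Z this has rank 6, with invariant factors (1,1,1,1,1,1).

∂_3: C_3 → C_2 sends each 3-simplex σ to the alternating sum Σ_i (−1)^i (σ with its i-th vertex removed). For instance
  ∂[1,2,3,4] = [2,3,4] − [1,3,4] + [1,2,4] − [1,2,3],
  ∂[0,1,2,4] = [1,2,4] − [0,2,4] + [0,1,4] − [0,1,2].
As a 10×5 matrix over Z this has rank 4, with invariant factors (1,1,1,1).

Now H_k = ker ∂_k / im ∂_{k+1}, so:

  H_0: rank C_0 − rank ∂_1 = 5 − 4 = 1, and the invariant factors of ∂_1 are all 1, so H_0 ≅ Z.
  H_1: rank ker ∂_1 − rank ∂_2 = (10 − 4) − 6 = 0, and the invariant factors of ∂_2 are all 1, so H_1 ≅ 0.
  H_2: rank ker ∂_2 − rank ∂_3 = (10 − 6) − 4 = 0, and the invariant factors of ∂_3 are all 1, so H_2 ≅ 0.
  H_3: rank ker ∂_3 − rank ∂_4 = (5 − 4) − 0 = 1, and there is no ∂_4, so H_3 ≅ Z.

H_0 = Z,  H_1 = 0,  H_2 = 0,  H_3 = Z.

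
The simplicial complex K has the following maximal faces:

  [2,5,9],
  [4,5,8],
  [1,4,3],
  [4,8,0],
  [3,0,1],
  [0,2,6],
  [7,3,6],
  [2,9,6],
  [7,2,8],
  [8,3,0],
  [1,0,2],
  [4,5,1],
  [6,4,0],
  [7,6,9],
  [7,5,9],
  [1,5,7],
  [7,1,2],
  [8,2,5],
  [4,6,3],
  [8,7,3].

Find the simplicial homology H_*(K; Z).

We work with the vertex ordering 0 < 1 < 2 < 3 < 4 < 5 < 6 < 7 < 8 < 9. The simplices of K, each written with vertices in increasing order, are:

  0-simplices (10): [0], [1], [2], [3], [4], [5], [6], [7], [8], [9]
  1-simplices (30): (30 of them)
  2-simplices (20): (20 of them)

giving chain groups C_0 ≅ Z^10, C_1 ≅ Z^30, C_2 ≅ Z^20.

The boundary map ∂_1: C_1 → C_0 maps an edge to its endpoints' difference, ∂[p,q] = q − p.
The resulting 10×30 matrix has rank 9, and its Smith normal form has invariant factors (1,1,1,1,1,1,1,1,1).

The boundary map ∂_2: C_2 → C_1 acts by ∂[p,q,r] = [q,r] − [p,r] + [p,q]. For instance
  ∂[3,4,6] = [4,6] − [3,6] + [3,4],
  ∂[2,5,8] = [5,8] − [2,8] + [2,5].
This gives a 30×20 integer matrix of rank 20; reducing to Smith normal form yields diagonal entries (1,1,1,1,1,1,1,1,1,1,1,1,1,1,1,1,1,1,1,2).

Now H_k = ker ∂_k / im ∂_{k+1}, so:

  H_0: rank C_0 − rank ∂_1 = 10 − 9 = 1, and the invariant factors of ∂_1 are all 1, so H_0 = Z.
  H_1: rank ker ∂_1 − rank ∂_2 = (30 − 9) − 20 = 1, and ∂_2 has invariant factor 2 > 1, so H_1 = Z ⊕ Z_2.
  H_2: rank ker ∂_2 − rank ∂_3 = (20 − 20) − 0 = 0, and there is no ∂_3, so H_2 = 0.

H_0 = Z,  H_1 = Z ⊕ Z_2,  H_2 = 0.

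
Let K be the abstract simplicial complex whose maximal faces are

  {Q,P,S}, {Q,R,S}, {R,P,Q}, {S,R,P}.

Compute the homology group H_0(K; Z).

H_0 ≅ Z.

Order the vertices as P < Q < R < S. Listing each simplex with vertices in this order, K has dimension 2 with simplices:

  0-simplices (4): P, Q, R, S
  1-simplices (6): PQ, PR, PS, QR, QS, RS
  2-simplices (4): PQR, PQS, PRS, QRS

giving chain groups C_0 ≅ Z^4, C_1 ≅ Z^6, C_2 ≅ Z^4.

Boundary ∂_1: C_1 → C_0 is given by ∂[p,q] = [q] − [p]. For instance
  ∂QR = R − Q.
The 4×6 boundary matrix has rank 3 and Smith normal form diag(1,1,1).

The boundary map ∂_2: C_2 → C_1 acts by ∂[p,q,r] = [q,r] − [p,r] + [p,q]. For instance
  ∂PQR = QR − PR + PQ,
  ∂QRS = RS − QS + QR.
As a 6×4 matrix over Z this has rank 3, with invariant factors (1,1,1).

Now H_k = ker ∂_k / im ∂_{k+1}, so:

  H_0: rank C_0 − rank ∂_1 = 4 − 3 = 1, and the invariant factors of ∂_1 are all 1, so H_0 = Z.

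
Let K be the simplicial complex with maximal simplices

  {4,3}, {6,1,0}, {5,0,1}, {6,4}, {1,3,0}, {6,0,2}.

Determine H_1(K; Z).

We work with the vertex ordering 0 < 1 < 2 < 3 < 4 < 5 < 6. The simplices of K, each written with vertices in increasing order, are:

  0-simplices (7): [0], [1], [2], [3], [4], [5], [6]
  1-simplices (11): [0,1], [0,2], [0,3], [0,5], [0,6], [1,3], [1,5], [1,6], [2,6], [3,4], [4,6]
  2-simplices (4): [0,1,3], [0,1,5], [0,1,6], [0,2,6]

so the chain groups are C_0 ≅ Z^7, C_1 ≅ Z^11, C_2 ≅ Z^4.

The boundary map ∂_1: C_1 → C_0 maps an edge to its endpoints' difference, ∂[p,q] = q − p. For instance
  ∂[1,6] = [6] − [1].
The resulting 7×11 matrix has rank 6, and its Smith normal form has invariant factors (1,1,1,1,1,1).

Boundary ∂_2: C_2 → C_1 sends each 2-simplex [p,q,r] to [q,r] − [p,r] + [p,q]. For instance
  ∂[0,2,6] = [2,6] − [0,6] + [0,2],
  ∂[0,1,6] = [1,6] − [0,6] + [0,1].
The 11×4 boundary matrix has rank 4 and Smith normal form diag(1,1,1,1).

From H_k ≅ ker(∂_k) / im(∂_{k+1}) we obtain:

  H_1: rank ker ∂_1 − rank ∂_2 = (11 − 6) − 4 = 1, and the invariant factors of ∂_2 are all 1, so H_1 ≅ Z.

H_1 ≅ Z.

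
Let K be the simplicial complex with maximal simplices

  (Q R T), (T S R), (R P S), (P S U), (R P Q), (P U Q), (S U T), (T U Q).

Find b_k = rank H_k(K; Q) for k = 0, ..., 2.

b_0 = 1, b_1 = 0, b_2 = 1.

Order the vertices as P < Q < R < S < T < U. Listing each simplex with vertices in this order, K has dimension 2 with simplices:

  0-simplices (6): P, Q, R, S, T, U
  1-simplices (12): PQ, PR, PS, PU, QR, QT, QU, RS, RT, ST, SU, TU
  2-simplices (8): PQR, PQU, PRS, PSU, QRT, QTU, RST, STU

giving chain groups C_0 ≅ Z^6, C_1 ≅ Z^12, C_2 ≅ Z^8.

Boundary ∂_1: C_1 → C_0 sends each edge [p,q] (with p < q) to q − p.
As a 6×12 matrix over Z this has rank 5, with invariant factors (1,1,1,1,1).

The boundary map ∂_2: C_2 → C_1 sends each 2-simplex [p,q,r] to [q,r] − [p,r] + [p,q]. For instance
  ∂PRS = RS − PS + PR,
  ∂PQU = QU − PU + PQ.
The 12×8 boundary matrix has rank 7 and Smith normal form diag(1,1,1,1,1,1,1).

From H_k ≅ ker(∂_k) / im(∂_{k+1}) we obtain:

  H_0: rank C_0 − rank ∂_1 = 6 − 5 = 1, and the invariant factors of ∂_1 are all 1, so H_0 = Z.
  H_1: rank ker ∂_1 − rank ∂_2 = (12 − 5) − 7 = 0, and the invariant factors of ∂_2 are all 1, so H_1 = 0.
  H_2: rank ker ∂_2 − rank ∂_3 = (8 − 7) − 0 = 1, and there is no ∂_3, so H_2 = Z.

As a check, the Euler characteristic is 6 − 12 + 8 = 2, which agrees with 1 − 0 + 1 = 2.
(K is a triangulation of the 2-sphere S^2.)

Hence the Betti numbers are b_0 = 1, b_1 = 0, b_2 = 1.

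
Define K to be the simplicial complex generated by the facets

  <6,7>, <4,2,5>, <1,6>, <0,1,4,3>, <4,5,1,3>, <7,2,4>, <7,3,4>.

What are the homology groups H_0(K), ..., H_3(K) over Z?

Take the total order 0 < 1 < 2 < 3 < 4 < 5 < 6 < 7 on the vertex set. Then K (dimension 3) consists of the simplices:

  0-simplices (8): [0], [1], [2], [3], [4], [5], [6], [7]
  1-simplices (16): [0,1], [0,3], [0,4], [1,3], [1,4], [1,5], [1,6], [2,4], [2,5], [2,7], [3,4], [3,5], [3,7], [4,5], [4,7], [6,7]
  2-simplices (10): [0,1,3], [0,1,4], [0,3,4], [1,3,4], [1,3,5], [1,4,5], [2,4,5], [2,4,7], [3,4,5], [3,4,7]
  3-simplices (2): [0,1,3,4], [1,3,4,5]

Hence C_0 ≅ Z^8, C_1 ≅ Z^16, C_2 ≅ Z^10, C_3 ≅ Z^2.

Boundary ∂_1: C_1 → C_0 is given by ∂[p,q] = [q] − [p].
The resulting 8×16 matrix has rank 7, and its Smith normal form has invariant factors (1,1,1,1,1,1,1).

The boundary map ∂_2: C_2 → C_1 sends each 2-simplex [p,q,r] to [q,r] − [p,r] + [p,q]. For instance
  ∂[3,4,5] = [4,5] − [3,5] + [3,4],
  ∂[1,3,4] = [3,4] − [1,4] + [1,3].
As a 16×10 matrix over Z this has rank 8, with invariant factors (1,1,1,1,1,1,1,1).

∂_3: C_3 → C_2 sends each 3-simplex σ to the alternating sum Σ_i (−1)^i (σ with its i-th vertex removed). For instance
  ∂[0,1,3,4] = [1,3,4] − [0,3,4] + [0,1,4] − [0,1,3],
  ∂[1,3,4,5] = [3,4,5] − [1,4,5] + [1,3,5] − [1,3,4].
As a 10×2 matrix over Z this has rank 2, with invariant factors (1,1).

Computing H_k = (kernel of ∂_k) / (image of ∂_{k+1}):

  H_0: rank C_0 − rank ∂_1 = 8 − 7 = 1, and the invariant factors of ∂_1 are all 1, so H_0 ≅ Z.
  H_1: rank ker ∂_1 − rank ∂_2 = (16 − 7) − 8 = 1, and the invariant factors of ∂_2 are all 1, so H_1 ≅ Z.
  H_2: rank ker ∂_2 − rank ∂_3 = (10 − 8) − 2 = 0, and the invariant factors of ∂_3 are all 1, so H_2 ≅ 0.
  H_3: rank ker ∂_3 − rank ∂_4 = (2 − 2) − 0 = 0, and there is no ∂_4, so H_3 ≅ 0.

H_0 ≅ Z,  H_1 ≅ Z,  H_2 = 0,  H_3 = 0.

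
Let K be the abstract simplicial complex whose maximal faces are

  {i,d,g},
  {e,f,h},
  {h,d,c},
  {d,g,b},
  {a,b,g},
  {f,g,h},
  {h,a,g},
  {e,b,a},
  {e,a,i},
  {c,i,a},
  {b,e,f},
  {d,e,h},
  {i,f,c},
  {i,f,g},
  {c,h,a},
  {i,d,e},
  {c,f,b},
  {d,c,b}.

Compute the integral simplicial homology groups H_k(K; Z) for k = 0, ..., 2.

K has 9 vertices, 27 edges, 18 triangles.
rank ∂_0 = 0, rank ∂_1 = 8 ⇒ b_0 = 9 − 0 − 8 = 1; all invariant factors of ∂_1 are 1 so no torsion. So H_0 ≅ Z.
rank ∂_1 = 8, rank ∂_2 = 17 ⇒ b_1 = 27 − 8 − 17 = 2; all invariant factors of ∂_2 are 1 so no torsion. So H_1 ≅ Z^2.
rank ∂_2 = 17, rank ∂_3 = 0 ⇒ b_2 = 18 − 17 − 0 = 1. So H_2 ≅ Z.

H_0 ≅ Z,  H_1 ≅ Z^2,  H_2 ≅ Z.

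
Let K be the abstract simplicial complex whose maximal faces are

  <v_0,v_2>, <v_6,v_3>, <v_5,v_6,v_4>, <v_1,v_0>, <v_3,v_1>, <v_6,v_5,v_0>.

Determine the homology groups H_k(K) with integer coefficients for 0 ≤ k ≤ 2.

H_0 ≅ Z,  H_1 ≅ Z,  H_2 = 0.

Fix the vertex order v_0 < v_1 < v_2 < v_3 < v_4 < v_5 < v_6 and write every simplex with vertices in increasing order. Then dim K = 2 and the simplices of K are:

  0-simplices (7): [v_0], [v_1], [v_2], [v_3], [v_4], [v_5], [v_6]
  1-simplices (9): [v_0,v_1], [v_0,v_2], [v_0,v_5], [v_0,v_6], [v_1,v_3], [v_3,v_6], [v_4,v_5], [v_4,v_6], [v_5,v_6]
  2-simplices (2): [v_0,v_5,v_6], [v_4,v_5,v_6]

so the chain groups are C_0 ≅ Z^7, C_1 ≅ Z^9, C_2 ≅ Z^2.

The boundary map ∂_1: C_1 → C_0 sends each edge [p,q] (with p < q) to q − p. For instance
  ∂[v_4,v_5] = [v_5] − [v_4].
As a 7×9 matrix over Z this has rank 6, with invariant factors (1,1,1,1,1,1).

∂_2: C_2 → C_1 acts by ∂[p,q,r] = [q,r] − [p,r] + [p,q]. For instance
  ∂[v_4,v_5,v_6] = [v_5,v_6] − [v_4,v_6] + [v_4,v_5],
  ∂[v_0,v_5,v_6] = [v_5,v_6] − [v_0,v_6] + [v_0,v_5].
The 9×2 boundary matrix has rank 2 and Smith normal form diag(1,1).

Now H_k = ker ∂_k / im ∂_{k+1}, so:

  H_0: rank C_0 − rank ∂_1 = 7 − 6 = 1, and the invariant factors of ∂_1 are all 1, so H_0 ≅ Z.
  H_1: rank ker ∂_1 − rank ∂_2 = (9 − 6) − 2 = 1, and the invariant factors of ∂_2 are all 1, so H_1 ≅ Z.
  H_2: rank ker ∂_2 − rank ∂_3 = (2 − 2) − 0 = 0, and there is no ∂_3, so H_2 ≅ 0.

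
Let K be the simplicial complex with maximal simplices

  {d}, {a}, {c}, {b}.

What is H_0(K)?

H_0 = Z^4.

We work with the vertex ordering a < b < c < d. The simplices of K, each written with vertices in increasing order, are:

  0-simplices (4): a, b, c, d

so the chain groups are C_0 ≅ Z^4.

Computing H_k = (kernel of ∂_k) / (image of ∂_{k+1}):

  H_0: rank C_0 − rank ∂_1 = 4 − 0 = 4, and there is no ∂_1, so H_0 ≅ Z^4.

(K is a triangulation of a set of 4 points.)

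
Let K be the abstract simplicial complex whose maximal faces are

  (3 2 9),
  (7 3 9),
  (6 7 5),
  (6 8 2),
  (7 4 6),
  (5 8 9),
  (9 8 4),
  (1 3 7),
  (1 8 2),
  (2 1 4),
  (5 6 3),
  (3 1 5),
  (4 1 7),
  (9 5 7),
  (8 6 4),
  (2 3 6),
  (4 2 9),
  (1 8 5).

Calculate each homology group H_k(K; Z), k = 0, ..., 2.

H_0 = Z,  H_1 = Z ⊕ Z/2,  H_2 = 0.

Fix the vertex order 1 < 2 < 3 < 4 < 5 < 6 < 7 < 8 < 9 and write every simplex with vertices in increasing order. Then dim K = 2 and the simplices of K are:

  0-simplices (9): [1], [2], [3], [4], [5], [6], [7], [8], [9]
  1-simplices (27): (27 of them)
  2-simplices (18): [1,2,4], [1,2,8], [1,3,5], [1,3,7], [1,4,7], [1,5,8], [2,3,6], [2,3,9], [2,4,9], [2,6,8], [3,5,6], [3,7,9], [4,6,7], [4,6,8], [4,8,9], [5,6,7], [5,7,9], [5,8,9]

so the chain groups are C_0 ≅ Z^9, C_1 ≅ Z^27, C_2 ≅ Z^18.

Boundary ∂_1: C_1 → C_0 maps an edge to its endpoints' difference, ∂[p,q] = q − p.
As a 9×27 matrix over Z this has rank 8, with invariant factors (1,1,1,1,1,1,1,1).

The boundary map ∂_2: C_2 → C_1 sends each 2-simplex [p,q,r] to [q,r] − [p,r] + [p,q]. For instance
  ∂[1,3,5] = [3,5] − [1,5] + [1,3],
  ∂[2,4,9] = [4,9] − [2,9] + [2,4].
The resulting 27×18 matrix has rank 18, and its Smith normal form has invariant factors (1,1,1,1,1,1,1,1,1,1,1,1,1,1,1,1,1,2).

Computing H_k = (kernel of ∂_k) / (image of ∂_{k+1}):

  H_0: rank C_0 − rank ∂_1 = 9 − 8 = 1, and the invariant factors of ∂_1 are all 1, so H_0 = Z.
  H_1: rank ker ∂_1 − rank ∂_2 = (27 − 8) − 18 = 1, and ∂_2 has invariant factor 2 > 1, so H_1 = Z ⊕ Z/2.
  H_2: rank ker ∂_2 − rank ∂_3 = (18 − 18) − 0 = 0, and there is no ∂_3, so H_2 = 0.

As a check, the Euler characteristic is 9 − 27 + 18 = 0, which agrees with 1 − 1 + 0 = 0.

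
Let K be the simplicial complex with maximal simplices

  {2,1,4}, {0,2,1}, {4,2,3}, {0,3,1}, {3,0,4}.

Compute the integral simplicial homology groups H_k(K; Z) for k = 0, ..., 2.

H_0 = Z,  H_1 = Z,  H_2 = 0.

Order the vertices as 0 < 1 < 2 < 3 < 4. Listing each simplex with vertices in this order, K has dimension 2 with simplices:

  0-simplices (5): [0], [1], [2], [3], [4]
  1-simplices (10): [0,1], [0,2], [0,3], [0,4], [1,2], [1,3], [1,4], [2,3], [2,4], [3,4]
  2-simplices (5): [0,1,2], [0,1,3], [0,3,4], [1,2,4], [2,3,4]

Hence C_0 ≅ Z^5, C_1 ≅ Z^10, C_2 ≅ Z^5.

∂_1: C_1 → C_0 is given by ∂[p,q] = [q] − [p]. For instance
  ∂[2,3] = [3] − [2].
The resulting 5×10 matrix has rank 4, and its Smith normal form has invariant factors (1,1,1,1).

The boundary map ∂_2: C_2 → C_1 acts by ∂[p,q,r] = [q,r] − [p,r] + [p,q]. For instance
  ∂[0,3,4] = [3,4] − [0,4] + [0,3],
  ∂[0,1,2] = [1,2] − [0,2] + [0,1].
As a 10×5 matrix over Z this has rank 5, with invariant factors (1,1,1,1,1).

Computing H_k = (kernel of ∂_k) / (image of ∂_{k+1}):

  H_0: rank C_0 − rank ∂_1 = 5 − 4 = 1, and the invariant factors of ∂_1 are all 1, so H_0 ≅ Z.
  H_1: rank ker ∂_1 − rank ∂_2 = (10 − 4) − 5 = 1, and the invariant factors of ∂_2 are all 1, so H_1 ≅ Z.
  H_2: rank ker ∂_2 − rank ∂_3 = (5 − 5) − 0 = 0, and there is no ∂_3, so H_2 ≅ 0.

(K is a triangulation of the Möbius band.)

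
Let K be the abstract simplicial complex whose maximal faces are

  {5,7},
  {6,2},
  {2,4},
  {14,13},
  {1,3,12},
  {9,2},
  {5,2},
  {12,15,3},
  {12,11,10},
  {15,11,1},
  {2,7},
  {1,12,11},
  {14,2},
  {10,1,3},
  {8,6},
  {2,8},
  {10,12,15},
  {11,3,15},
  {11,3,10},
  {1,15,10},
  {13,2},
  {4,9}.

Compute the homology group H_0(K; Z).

Fix the vertex order 1 < 2 < 3 < 4 < 5 < 6 < 7 < 8 < 9 < 10 < 11 < 12 < 13 < 14 < 15 and write every simplex with vertices in increasing order. Then dim K = 2 and the simplices of K are:

  0-simplices (15): [1], [2], [3], [4], [5], [6], [7], [8], [9], [10], [11], [12], [13], [14], [15]
  1-simplices (27): (27 of them)
  2-simplices (10): [1,3,10], [1,3,12], [1,10,15], [1,11,12], [1,11,15], [3,10,11], [3,11,15], [3,12,15], [10,11,12], [10,12,15]

Hence C_0 ≅ Z^15, C_1 ≅ Z^27, C_2 ≅ Z^10.

The boundary map ∂_1: C_1 → C_0 sends each edge [p,q] (with p < q) to q − p. For instance
  ∂[2,7] = [7] − [2].
This gives a 15×27 integer matrix of rank 13; reducing to Smith normal form yields diagonal entries (1,1,1,1,1,1,1,1,1,1,1,1,1).

The boundary map ∂_2: C_2 → C_1 acts by ∂[p,q,r] = [q,r] − [p,r] + [p,q]. For instance
  ∂[1,3,12] = [3,12] − [1,12] + [1,3],
  ∂[1,10,15] = [10,15] − [1,15] + [1,10].
As a 27×10 matrix over Z this has rank 10, with invariant factors (1,1,1,1,1,1,1,1,1,2).

Now H_k = ker ∂_k / im ∂_{k+1}, so:

  H_0: rank C_0 − rank ∂_1 = 15 − 13 = 2, and the invariant factors of ∂_1 are all 1, so H_0 ≅ Z^2.

H_0 ≅ Z^2.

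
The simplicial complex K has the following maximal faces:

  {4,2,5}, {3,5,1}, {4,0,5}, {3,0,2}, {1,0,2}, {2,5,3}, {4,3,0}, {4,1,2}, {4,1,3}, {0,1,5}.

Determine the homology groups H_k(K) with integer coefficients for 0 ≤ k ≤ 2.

H_0 = Z,  H_1 = Z/2Z,  H_2 = 0.

Order the vertices as 0 < 1 < 2 < 3 < 4 < 5. Listing each simplex with vertices in this order, K has dimension 2 with simplices:

  0-simplices (6): [0], [1], [2], [3], [4], [5]
  1-simplices (15): [0,1], [0,2], [0,3], [0,4], [0,5], [1,2], [1,3], [1,4], [1,5], [2,3], [2,4], [2,5], [3,4], [3,5], [4,5]
  2-simplices (10): [0,1,2], [0,1,5], [0,2,3], [0,3,4], [0,4,5], [1,2,4], [1,3,4], [1,3,5], [2,3,5], [2,4,5]

giving chain groups C_0 ≅ Z^6, C_1 ≅ Z^15, C_2 ≅ Z^10.

Boundary ∂_1: C_1 → C_0 is given by ∂[p,q] = [q] − [p]. For instance
  ∂[1,5] = [5] − [1].
The resulting 6×15 matrix has rank 5, and its Smith normal form has invariant factors (1,1,1,1,1).

Boundary ∂_2: C_2 → C_1 acts by ∂[p,q,r] = [q,r] − [p,r] + [p,q]. For instance
  ∂[2,3,5] = [3,5] − [2,5] + [2,3],
  ∂[0,1,5] = [1,5] − [0,5] + [0,1].
As a 15×10 matrix over Z this has rank 10, with invariant factors (1,1,1,1,1,1,1,1,1,2).

Now H_k = ker ∂_k / im ∂_{k+1}, so:

  H_0: rank C_0 − rank ∂_1 = 6 − 5 = 1, and the invariant factors of ∂_1 are all 1, so H_0 ≅ Z.
  H_1: rank ker ∂_1 − rank ∂_2 = (15 − 5) − 10 = 0, and ∂_2 has invariant factor 2 > 1, so H_1 ≅ Z/2Z.
  H_2: rank ker ∂_2 − rank ∂_3 = (10 − 10) − 0 = 0, and there is no ∂_3, so H_2 ≅ 0.

As a check, the Euler characteristic is 6 − 15 + 10 = 1, which agrees with 1 − 0 + 0 = 1.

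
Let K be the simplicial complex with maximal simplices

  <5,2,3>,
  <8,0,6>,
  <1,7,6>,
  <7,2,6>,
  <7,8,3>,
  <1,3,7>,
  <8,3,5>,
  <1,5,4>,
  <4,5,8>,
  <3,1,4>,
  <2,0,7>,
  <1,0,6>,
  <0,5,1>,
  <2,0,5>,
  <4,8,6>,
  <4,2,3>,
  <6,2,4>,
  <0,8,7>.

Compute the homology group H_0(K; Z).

Fix the vertex order 0 < 1 < 2 < 3 < 4 < 5 < 6 < 7 < 8 and write every simplex with vertices in increasing order. Then dim K = 2 and the simplices of K are:

  0-simplices (9): [0], [1], [2], [3], [4], [5], [6], [7], [8]
  1-simplices (27): (27 of them)
  2-simplices (18): [0,1,5], [0,1,6], [0,2,5], [0,2,7], [0,6,8], [0,7,8], [1,3,4], [1,3,7], [1,4,5], [1,6,7], [2,3,4], [2,3,5], [2,4,6], [2,6,7], [3,5,8], [3,7,8], [4,5,8], [4,6,8]

so the chain groups are C_0 ≅ Z^9, C_1 ≅ Z^27, C_2 ≅ Z^18.

The boundary map ∂_1: C_1 → C_0 sends each edge [p,q] (with p < q) to q − p.
As a 9×27 matrix over Z this has rank 8, with invariant factors (1,1,1,1,1,1,1,1).

Boundary ∂_2: C_2 → C_1 sends each 2-simplex [p,q,r] to [q,r] − [p,r] + [p,q]. For instance
  ∂[2,6,7] = [6,7] − [2,7] + [2,6],
  ∂[0,2,5] = [2,5] − [0,5] + [0,2].
The resulting 27×18 matrix has rank 18, and its Smith normal form has invariant factors (1,1,1,1,1,1,1,1,1,1,1,1,1,1,1,1,1,2).

Reading off H_k = ker ∂_k / im ∂_{k+1}:

  H_0: rank C_0 − rank ∂_1 = 9 − 8 = 1, and the invariant factors of ∂_1 are all 1, so H_0 = Z.

H_0 ≅ Z.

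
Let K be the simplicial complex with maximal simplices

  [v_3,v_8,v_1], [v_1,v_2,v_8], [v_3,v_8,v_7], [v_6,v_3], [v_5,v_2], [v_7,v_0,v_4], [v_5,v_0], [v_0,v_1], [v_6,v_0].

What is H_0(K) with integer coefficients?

H_0 ≅ Z.

K has 9 vertices, 15 edges, 4 triangles.
rank ∂_0 = 0, rank ∂_1 = 8 ⇒ b_0 = 9 − 0 − 8 = 1; all invariant factors of ∂_1 are 1 so no torsion. So H_0 ≅ Z.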